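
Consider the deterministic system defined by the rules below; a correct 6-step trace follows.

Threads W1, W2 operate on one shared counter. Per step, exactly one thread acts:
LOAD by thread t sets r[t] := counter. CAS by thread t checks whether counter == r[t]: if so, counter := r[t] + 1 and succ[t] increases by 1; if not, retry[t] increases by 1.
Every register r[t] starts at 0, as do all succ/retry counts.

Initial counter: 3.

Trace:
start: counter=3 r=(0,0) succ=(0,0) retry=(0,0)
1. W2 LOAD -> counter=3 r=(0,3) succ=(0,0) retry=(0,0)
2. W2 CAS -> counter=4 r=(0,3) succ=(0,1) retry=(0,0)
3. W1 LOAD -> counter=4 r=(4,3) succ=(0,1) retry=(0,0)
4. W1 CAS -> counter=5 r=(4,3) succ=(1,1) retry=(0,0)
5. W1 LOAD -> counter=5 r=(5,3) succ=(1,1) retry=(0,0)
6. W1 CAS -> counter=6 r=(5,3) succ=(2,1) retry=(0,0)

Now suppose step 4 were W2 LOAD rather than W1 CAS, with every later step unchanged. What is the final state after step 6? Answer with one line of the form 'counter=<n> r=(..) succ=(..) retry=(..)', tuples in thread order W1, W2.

counter=5 r=(4,4) succ=(1,1) retry=(0,0)

(re-executing from step 4 with the substitution; state before step 4: counter=4 r=(4,3) succ=(0,1) retry=(0,0))
4. W2 LOAD -> counter=4 r=(4,4) succ=(0,1) retry=(0,0)
5. W1 LOAD -> counter=4 r=(4,4) succ=(0,1) retry=(0,0)
6. W1 CAS -> counter=5 r=(4,4) succ=(1,1) retry=(0,0)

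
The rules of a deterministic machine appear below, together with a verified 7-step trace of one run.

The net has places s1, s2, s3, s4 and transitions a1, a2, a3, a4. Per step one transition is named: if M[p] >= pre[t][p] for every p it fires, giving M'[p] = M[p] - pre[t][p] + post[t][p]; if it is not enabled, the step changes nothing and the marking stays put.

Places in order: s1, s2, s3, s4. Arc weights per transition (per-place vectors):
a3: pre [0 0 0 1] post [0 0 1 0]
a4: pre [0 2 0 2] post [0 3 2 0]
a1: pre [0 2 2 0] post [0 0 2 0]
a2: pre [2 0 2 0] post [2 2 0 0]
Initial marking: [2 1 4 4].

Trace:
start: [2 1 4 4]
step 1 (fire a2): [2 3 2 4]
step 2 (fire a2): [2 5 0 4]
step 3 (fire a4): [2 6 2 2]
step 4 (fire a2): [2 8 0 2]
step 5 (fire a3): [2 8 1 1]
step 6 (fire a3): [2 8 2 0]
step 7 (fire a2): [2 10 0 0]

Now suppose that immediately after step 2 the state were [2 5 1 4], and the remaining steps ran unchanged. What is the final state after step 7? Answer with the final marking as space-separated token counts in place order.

2 10 1 0

state after step 2 := [2 5 1 4]
step 3 (fire a4): [2 6 3 2]
step 4 (fire a2): [2 8 1 2]
step 5 (fire a3): [2 8 2 1]
step 6 (fire a3): [2 8 3 0]
step 7 (fire a2): [2 10 1 0]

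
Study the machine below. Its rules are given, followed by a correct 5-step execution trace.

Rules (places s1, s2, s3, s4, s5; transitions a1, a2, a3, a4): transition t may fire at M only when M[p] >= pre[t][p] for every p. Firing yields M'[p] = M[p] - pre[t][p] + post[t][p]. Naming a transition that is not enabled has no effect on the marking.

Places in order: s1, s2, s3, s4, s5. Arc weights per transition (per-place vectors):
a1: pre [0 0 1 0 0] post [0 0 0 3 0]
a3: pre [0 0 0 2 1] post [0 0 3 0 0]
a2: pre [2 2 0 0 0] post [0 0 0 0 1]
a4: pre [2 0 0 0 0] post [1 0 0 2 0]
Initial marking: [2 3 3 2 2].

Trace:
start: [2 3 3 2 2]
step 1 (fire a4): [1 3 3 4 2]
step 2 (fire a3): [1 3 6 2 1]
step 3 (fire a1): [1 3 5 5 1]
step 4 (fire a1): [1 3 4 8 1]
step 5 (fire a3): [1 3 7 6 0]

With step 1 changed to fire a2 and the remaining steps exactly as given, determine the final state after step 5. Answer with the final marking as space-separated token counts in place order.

(re-executing from step 1 with the substitution; state before step 1: [2 3 3 2 2])
step 1 (fire a2): [0 1 3 2 3]
step 2 (fire a3): [0 1 6 0 2]
step 3 (fire a1): [0 1 5 3 2]
step 4 (fire a1): [0 1 4 6 2]
step 5 (fire a3): [0 1 7 4 1]

0 1 7 4 1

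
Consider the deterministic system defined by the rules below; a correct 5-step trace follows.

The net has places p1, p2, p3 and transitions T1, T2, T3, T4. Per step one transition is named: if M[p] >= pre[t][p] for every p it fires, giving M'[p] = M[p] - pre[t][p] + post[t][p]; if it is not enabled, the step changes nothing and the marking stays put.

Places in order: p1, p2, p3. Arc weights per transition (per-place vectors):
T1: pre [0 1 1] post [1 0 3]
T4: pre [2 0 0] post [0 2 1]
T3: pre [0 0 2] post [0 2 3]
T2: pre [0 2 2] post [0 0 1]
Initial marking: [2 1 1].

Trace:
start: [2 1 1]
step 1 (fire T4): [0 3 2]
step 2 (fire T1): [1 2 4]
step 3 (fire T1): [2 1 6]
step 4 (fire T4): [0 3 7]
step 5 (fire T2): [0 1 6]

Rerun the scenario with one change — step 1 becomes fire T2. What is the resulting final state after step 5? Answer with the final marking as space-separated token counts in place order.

(re-executing from step 1 with the substitution; state before step 1: [2 1 1])
step 1 (fire T2): [2 1 1]
step 2 (fire T1): [3 0 3]
step 3 (fire T1): [3 0 3]
step 4 (fire T4): [1 2 4]
step 5 (fire T2): [1 0 3]

1 0 3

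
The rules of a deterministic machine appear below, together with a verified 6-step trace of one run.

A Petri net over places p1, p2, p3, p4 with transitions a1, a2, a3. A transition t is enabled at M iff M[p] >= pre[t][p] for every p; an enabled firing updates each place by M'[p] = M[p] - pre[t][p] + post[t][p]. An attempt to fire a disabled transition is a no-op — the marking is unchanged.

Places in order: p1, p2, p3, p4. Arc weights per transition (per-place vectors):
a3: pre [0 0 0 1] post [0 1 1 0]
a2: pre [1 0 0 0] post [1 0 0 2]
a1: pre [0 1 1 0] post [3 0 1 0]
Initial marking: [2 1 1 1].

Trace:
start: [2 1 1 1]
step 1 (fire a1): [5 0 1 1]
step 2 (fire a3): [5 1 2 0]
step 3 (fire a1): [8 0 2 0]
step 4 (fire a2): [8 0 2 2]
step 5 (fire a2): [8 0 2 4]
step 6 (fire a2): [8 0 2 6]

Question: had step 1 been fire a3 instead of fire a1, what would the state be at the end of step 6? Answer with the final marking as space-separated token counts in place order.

(re-executing from step 1 with the substitution; state before step 1: [2 1 1 1])
step 1 (fire a3): [2 2 2 0]
step 2 (fire a3): [2 2 2 0]
step 3 (fire a1): [5 1 2 0]
step 4 (fire a2): [5 1 2 2]
step 5 (fire a2): [5 1 2 4]
step 6 (fire a2): [5 1 2 6]

5 1 2 6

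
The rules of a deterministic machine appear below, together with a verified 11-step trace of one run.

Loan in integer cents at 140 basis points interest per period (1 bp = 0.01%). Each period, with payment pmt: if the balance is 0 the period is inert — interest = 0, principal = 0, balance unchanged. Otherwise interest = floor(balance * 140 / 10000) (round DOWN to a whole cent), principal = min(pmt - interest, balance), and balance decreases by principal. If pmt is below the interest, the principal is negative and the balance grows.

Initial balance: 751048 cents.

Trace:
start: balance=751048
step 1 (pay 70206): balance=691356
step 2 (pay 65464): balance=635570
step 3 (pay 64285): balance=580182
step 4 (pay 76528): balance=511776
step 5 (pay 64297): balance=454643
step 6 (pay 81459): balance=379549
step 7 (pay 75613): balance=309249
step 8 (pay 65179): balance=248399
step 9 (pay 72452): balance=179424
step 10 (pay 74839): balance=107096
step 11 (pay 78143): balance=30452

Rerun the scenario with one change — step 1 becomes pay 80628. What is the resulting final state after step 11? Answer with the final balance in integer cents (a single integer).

18477

(re-executing from step 1 with the substitution; state before step 1: balance=751048)
step 1 (pay 80628): balance=680934
step 2 (pay 65464): balance=625003
step 3 (pay 64285): balance=569468
step 4 (pay 76528): balance=500912
step 5 (pay 64297): balance=443627
step 6 (pay 81459): balance=368378
step 7 (pay 75613): balance=297922
step 8 (pay 65179): balance=236913
step 9 (pay 72452): balance=167777
step 10 (pay 74839): balance=95286
step 11 (pay 78143): balance=18477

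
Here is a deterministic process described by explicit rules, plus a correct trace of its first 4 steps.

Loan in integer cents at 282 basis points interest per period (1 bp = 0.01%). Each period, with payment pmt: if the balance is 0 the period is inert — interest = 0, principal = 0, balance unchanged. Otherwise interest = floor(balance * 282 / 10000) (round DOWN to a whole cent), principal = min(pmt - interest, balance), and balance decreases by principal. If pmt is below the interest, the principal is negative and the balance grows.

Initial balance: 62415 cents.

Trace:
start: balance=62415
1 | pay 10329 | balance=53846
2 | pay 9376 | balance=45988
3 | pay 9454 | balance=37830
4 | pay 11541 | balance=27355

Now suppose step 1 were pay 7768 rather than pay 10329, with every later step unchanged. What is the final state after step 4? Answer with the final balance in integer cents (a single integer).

30140

(re-executing from step 1 with the substitution; state before step 1: balance=62415)
1 | pay 7768 | balance=56407
2 | pay 9376 | balance=48621
3 | pay 9454 | balance=40538
4 | pay 11541 | balance=30140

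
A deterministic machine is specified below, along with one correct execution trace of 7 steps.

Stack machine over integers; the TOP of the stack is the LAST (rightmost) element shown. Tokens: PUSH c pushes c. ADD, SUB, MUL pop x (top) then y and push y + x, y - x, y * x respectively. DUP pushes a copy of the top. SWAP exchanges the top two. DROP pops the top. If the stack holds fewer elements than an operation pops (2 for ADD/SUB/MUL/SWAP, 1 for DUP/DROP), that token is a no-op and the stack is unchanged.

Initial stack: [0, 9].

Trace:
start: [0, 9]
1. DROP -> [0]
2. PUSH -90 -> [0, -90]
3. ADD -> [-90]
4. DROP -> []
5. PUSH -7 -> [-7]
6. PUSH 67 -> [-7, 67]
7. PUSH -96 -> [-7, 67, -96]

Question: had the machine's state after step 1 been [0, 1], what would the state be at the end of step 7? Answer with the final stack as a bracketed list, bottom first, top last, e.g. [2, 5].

state after step 1 := [0, 1]
2. PUSH -90 -> [0, 1, -90]
3. ADD -> [0, -89]
4. DROP -> [0]
5. PUSH -7 -> [0, -7]
6. PUSH 67 -> [0, -7, 67]
7. PUSH -96 -> [0, -7, 67, -96]

[0, -7, 67, -96]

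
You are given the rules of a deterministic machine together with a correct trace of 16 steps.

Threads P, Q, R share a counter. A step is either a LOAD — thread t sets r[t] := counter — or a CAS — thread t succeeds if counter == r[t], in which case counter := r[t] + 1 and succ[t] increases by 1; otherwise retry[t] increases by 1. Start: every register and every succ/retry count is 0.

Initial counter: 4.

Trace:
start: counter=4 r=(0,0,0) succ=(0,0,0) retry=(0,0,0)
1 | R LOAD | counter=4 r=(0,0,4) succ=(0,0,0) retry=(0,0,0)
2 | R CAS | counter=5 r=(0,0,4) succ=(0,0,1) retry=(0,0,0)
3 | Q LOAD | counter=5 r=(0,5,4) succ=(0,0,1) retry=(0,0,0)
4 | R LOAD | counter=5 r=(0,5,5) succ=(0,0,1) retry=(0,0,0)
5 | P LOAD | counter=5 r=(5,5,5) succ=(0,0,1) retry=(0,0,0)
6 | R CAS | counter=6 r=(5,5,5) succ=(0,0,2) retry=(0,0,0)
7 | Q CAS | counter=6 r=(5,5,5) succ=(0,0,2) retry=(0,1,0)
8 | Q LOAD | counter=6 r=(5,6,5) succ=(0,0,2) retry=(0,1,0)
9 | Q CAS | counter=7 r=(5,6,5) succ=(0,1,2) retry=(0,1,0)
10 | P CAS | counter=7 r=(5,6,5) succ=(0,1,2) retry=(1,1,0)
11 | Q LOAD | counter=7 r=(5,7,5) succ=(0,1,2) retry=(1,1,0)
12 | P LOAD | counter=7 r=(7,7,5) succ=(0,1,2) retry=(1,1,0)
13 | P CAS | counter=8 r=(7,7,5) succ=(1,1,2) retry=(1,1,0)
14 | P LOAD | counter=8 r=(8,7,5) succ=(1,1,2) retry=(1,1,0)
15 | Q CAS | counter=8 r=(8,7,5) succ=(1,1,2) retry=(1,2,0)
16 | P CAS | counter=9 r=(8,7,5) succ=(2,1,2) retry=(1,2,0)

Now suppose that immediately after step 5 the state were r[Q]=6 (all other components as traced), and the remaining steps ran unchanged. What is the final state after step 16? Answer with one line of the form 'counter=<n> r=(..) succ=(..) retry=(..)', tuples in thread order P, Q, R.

state after step 5 := counter=5 r=(5,6,5) succ=(0,0,1) retry=(0,0,0)
6 | R CAS | counter=6 r=(5,6,5) succ=(0,0,2) retry=(0,0,0)
7 | Q CAS | counter=7 r=(5,6,5) succ=(0,1,2) retry=(0,0,0)
8 | Q LOAD | counter=7 r=(5,7,5) succ=(0,1,2) retry=(0,0,0)
9 | Q CAS | counter=8 r=(5,7,5) succ=(0,2,2) retry=(0,0,0)
10 | P CAS | counter=8 r=(5,7,5) succ=(0,2,2) retry=(1,0,0)
11 | Q LOAD | counter=8 r=(5,8,5) succ=(0,2,2) retry=(1,0,0)
12 | P LOAD | counter=8 r=(8,8,5) succ=(0,2,2) retry=(1,0,0)
13 | P CAS | counter=9 r=(8,8,5) succ=(1,2,2) retry=(1,0,0)
14 | P LOAD | counter=9 r=(9,8,5) succ=(1,2,2) retry=(1,0,0)
15 | Q CAS | counter=9 r=(9,8,5) succ=(1,2,2) retry=(1,1,0)
16 | P CAS | counter=10 r=(9,8,5) succ=(2,2,2) retry=(1,1,0)

counter=10 r=(9,8,5) succ=(2,2,2) retry=(1,1,0)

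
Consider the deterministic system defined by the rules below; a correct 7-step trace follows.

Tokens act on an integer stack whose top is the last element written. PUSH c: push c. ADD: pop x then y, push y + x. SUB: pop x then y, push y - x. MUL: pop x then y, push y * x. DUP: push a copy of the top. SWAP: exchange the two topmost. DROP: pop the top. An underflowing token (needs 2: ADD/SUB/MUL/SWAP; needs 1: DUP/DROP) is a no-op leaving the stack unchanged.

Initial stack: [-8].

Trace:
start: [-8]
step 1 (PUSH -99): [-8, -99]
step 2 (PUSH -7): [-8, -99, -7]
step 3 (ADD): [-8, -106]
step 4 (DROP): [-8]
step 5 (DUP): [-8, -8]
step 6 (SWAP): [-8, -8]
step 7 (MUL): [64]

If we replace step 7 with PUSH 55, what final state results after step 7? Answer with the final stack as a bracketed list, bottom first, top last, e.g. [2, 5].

(re-executing from step 7 with the substitution; state before step 7: [-8, -8])
step 7 (PUSH 55): [-8, -8, 55]

[-8, -8, 55]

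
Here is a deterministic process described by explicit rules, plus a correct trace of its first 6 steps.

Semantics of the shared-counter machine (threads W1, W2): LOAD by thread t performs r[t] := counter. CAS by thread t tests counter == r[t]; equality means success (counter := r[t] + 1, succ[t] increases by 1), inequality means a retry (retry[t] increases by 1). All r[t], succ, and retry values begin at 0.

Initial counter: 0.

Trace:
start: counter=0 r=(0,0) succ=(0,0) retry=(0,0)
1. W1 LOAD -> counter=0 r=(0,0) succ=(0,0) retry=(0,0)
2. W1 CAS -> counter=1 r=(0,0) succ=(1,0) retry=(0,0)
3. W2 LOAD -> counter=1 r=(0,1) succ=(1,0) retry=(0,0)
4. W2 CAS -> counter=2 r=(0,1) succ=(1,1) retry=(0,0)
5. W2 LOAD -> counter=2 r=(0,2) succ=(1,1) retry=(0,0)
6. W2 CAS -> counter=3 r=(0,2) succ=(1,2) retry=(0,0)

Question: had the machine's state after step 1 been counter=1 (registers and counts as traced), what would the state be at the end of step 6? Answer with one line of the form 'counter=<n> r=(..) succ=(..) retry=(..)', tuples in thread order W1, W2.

state after step 1 := counter=1 r=(0,0) succ=(0,0) retry=(0,0)
2. W1 CAS -> counter=1 r=(0,0) succ=(0,0) retry=(1,0)
3. W2 LOAD -> counter=1 r=(0,1) succ=(0,0) retry=(1,0)
4. W2 CAS -> counter=2 r=(0,1) succ=(0,1) retry=(1,0)
5. W2 LOAD -> counter=2 r=(0,2) succ=(0,1) retry=(1,0)
6. W2 CAS -> counter=3 r=(0,2) succ=(0,2) retry=(1,0)

counter=3 r=(0,2) succ=(0,2) retry=(1,0)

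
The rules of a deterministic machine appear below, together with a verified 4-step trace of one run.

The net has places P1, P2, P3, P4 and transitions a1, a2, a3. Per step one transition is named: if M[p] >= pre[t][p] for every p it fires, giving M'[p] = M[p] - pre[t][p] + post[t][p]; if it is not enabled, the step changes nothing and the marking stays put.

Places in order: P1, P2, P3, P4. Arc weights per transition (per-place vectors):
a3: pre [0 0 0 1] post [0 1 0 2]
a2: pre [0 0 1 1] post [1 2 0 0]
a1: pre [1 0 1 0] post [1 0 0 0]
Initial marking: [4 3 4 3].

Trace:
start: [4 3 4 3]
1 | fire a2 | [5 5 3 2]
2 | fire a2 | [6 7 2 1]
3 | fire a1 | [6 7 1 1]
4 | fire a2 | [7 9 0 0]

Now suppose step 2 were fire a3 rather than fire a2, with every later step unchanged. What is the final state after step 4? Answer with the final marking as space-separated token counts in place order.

(re-executing from step 2 with the substitution; state before step 2: [5 5 3 2])
2 | fire a3 | [5 6 3 3]
3 | fire a1 | [5 6 2 3]
4 | fire a2 | [6 8 1 2]

6 8 1 2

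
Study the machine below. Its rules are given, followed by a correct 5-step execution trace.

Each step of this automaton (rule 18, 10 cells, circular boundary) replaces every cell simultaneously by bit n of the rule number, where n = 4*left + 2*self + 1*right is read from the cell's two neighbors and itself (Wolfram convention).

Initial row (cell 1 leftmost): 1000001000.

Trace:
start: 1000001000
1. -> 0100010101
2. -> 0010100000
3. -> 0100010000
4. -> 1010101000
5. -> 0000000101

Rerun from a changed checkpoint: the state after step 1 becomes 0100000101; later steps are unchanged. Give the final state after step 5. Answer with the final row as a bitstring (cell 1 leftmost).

0100000100

state after step 1 := 0100000101
2. -> 0010001000
3. -> 0101010100
4. -> 1000000010
5. -> 0100000100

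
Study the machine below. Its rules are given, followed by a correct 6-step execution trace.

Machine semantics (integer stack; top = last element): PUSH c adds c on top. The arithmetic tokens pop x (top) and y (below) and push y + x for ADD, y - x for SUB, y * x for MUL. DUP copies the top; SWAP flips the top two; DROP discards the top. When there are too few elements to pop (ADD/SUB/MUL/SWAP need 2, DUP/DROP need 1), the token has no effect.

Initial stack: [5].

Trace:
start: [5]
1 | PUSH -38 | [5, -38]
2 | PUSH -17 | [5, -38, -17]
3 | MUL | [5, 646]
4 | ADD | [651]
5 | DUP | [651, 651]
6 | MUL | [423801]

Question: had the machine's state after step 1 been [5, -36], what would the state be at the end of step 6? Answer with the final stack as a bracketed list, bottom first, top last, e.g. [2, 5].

[380689]

state after step 1 := [5, -36]
2 | PUSH -17 | [5, -36, -17]
3 | MUL | [5, 612]
4 | ADD | [617]
5 | DUP | [617, 617]
6 | MUL | [380689]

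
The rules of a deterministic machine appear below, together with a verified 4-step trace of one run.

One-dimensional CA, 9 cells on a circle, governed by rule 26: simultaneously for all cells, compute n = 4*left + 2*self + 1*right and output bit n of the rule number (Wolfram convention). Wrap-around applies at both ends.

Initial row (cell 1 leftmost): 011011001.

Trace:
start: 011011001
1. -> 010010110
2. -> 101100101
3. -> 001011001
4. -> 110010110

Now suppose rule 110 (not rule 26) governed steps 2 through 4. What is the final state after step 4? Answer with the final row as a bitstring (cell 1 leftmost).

000100110

(re-executing steps 2..4 under rule 110; state before step 2: 010010110)
2. -> 110111110
3. -> 111100011
4. -> 000100110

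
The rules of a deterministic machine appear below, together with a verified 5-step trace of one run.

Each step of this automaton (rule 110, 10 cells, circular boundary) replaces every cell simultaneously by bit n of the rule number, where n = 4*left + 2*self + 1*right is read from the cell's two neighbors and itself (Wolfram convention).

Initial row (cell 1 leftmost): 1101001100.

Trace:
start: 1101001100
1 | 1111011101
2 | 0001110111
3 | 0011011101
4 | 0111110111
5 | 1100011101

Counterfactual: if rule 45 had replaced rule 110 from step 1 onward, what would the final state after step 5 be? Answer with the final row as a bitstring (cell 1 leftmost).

(re-executing steps 1..5 under rule 45; state before step 1: 1101001100)
1 | 1011001000
2 | 1110001010
3 | 1000101111
4 | 0010111000
5 | 1011100011

1011100011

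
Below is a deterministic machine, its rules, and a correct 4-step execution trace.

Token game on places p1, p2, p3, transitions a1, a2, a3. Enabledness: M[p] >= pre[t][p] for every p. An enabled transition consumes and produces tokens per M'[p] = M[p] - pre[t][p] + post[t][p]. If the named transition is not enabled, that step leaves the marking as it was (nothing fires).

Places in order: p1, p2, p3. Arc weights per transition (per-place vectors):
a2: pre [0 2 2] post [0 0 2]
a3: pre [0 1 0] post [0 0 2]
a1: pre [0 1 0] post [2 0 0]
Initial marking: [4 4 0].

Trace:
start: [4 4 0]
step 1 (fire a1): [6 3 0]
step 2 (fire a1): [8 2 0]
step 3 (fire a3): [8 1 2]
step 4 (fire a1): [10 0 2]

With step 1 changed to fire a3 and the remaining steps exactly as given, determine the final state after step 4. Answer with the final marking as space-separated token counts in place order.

(re-executing from step 1 with the substitution; state before step 1: [4 4 0])
step 1 (fire a3): [4 3 2]
step 2 (fire a1): [6 2 2]
step 3 (fire a3): [6 1 4]
step 4 (fire a1): [8 0 4]

8 0 4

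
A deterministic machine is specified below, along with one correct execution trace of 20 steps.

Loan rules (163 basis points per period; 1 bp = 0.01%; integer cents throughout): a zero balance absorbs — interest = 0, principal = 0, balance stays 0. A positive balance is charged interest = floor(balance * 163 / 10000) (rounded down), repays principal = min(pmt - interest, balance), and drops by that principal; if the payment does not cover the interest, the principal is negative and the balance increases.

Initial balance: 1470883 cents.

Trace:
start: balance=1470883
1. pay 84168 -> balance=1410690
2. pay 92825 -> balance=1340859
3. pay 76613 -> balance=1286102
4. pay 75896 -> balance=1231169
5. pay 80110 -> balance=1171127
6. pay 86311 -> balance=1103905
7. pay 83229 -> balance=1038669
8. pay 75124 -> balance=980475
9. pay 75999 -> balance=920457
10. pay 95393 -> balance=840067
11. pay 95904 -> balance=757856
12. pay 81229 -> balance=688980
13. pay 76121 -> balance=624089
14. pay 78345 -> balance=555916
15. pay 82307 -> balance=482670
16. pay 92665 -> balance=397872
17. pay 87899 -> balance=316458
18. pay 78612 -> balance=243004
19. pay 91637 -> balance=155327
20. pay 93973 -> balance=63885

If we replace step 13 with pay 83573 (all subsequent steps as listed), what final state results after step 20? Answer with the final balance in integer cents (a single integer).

55540

(re-executing from step 13 with the substitution; state before step 13: balance=688980)
13. pay 83573 -> balance=616637
14. pay 78345 -> balance=548343
15. pay 82307 -> balance=474973
16. pay 92665 -> balance=390050
17. pay 87899 -> balance=308508
18. pay 78612 -> balance=234924
19. pay 91637 -> balance=147116
20. pay 93973 -> balance=55540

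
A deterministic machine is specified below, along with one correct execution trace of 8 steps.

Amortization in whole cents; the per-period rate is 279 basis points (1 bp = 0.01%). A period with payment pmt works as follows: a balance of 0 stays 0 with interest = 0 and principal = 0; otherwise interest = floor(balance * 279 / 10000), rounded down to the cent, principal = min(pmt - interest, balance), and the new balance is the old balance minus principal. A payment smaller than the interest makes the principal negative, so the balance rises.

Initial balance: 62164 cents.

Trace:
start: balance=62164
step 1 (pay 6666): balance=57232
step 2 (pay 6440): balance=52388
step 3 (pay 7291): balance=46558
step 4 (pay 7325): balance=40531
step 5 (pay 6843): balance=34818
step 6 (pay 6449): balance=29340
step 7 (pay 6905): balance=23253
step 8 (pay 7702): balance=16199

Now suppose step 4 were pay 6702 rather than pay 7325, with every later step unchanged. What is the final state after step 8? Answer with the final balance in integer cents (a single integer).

(re-executing from step 4 with the substitution; state before step 4: balance=46558)
step 4 (pay 6702): balance=41154
step 5 (pay 6843): balance=35459
step 6 (pay 6449): balance=29999
step 7 (pay 6905): balance=23930
step 8 (pay 7702): balance=16895

16895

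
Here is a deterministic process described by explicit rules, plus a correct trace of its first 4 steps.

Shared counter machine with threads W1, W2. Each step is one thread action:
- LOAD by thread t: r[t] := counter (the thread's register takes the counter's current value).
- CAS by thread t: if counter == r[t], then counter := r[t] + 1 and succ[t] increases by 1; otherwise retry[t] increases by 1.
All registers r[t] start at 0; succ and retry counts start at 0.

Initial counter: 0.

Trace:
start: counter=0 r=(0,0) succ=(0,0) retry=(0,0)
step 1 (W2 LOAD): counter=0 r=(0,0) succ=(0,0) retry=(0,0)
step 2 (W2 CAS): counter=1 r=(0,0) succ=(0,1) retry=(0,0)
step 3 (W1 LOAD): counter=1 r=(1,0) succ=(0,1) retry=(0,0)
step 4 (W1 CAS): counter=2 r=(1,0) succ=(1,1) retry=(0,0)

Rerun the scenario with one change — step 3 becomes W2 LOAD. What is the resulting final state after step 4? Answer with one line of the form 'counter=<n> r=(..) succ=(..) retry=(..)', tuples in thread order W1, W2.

(re-executing from step 3 with the substitution; state before step 3: counter=1 r=(0,0) succ=(0,1) retry=(0,0))
step 3 (W2 LOAD): counter=1 r=(0,1) succ=(0,1) retry=(0,0)
step 4 (W1 CAS): counter=1 r=(0,1) succ=(0,1) retry=(1,0)

counter=1 r=(0,1) succ=(0,1) retry=(1,0)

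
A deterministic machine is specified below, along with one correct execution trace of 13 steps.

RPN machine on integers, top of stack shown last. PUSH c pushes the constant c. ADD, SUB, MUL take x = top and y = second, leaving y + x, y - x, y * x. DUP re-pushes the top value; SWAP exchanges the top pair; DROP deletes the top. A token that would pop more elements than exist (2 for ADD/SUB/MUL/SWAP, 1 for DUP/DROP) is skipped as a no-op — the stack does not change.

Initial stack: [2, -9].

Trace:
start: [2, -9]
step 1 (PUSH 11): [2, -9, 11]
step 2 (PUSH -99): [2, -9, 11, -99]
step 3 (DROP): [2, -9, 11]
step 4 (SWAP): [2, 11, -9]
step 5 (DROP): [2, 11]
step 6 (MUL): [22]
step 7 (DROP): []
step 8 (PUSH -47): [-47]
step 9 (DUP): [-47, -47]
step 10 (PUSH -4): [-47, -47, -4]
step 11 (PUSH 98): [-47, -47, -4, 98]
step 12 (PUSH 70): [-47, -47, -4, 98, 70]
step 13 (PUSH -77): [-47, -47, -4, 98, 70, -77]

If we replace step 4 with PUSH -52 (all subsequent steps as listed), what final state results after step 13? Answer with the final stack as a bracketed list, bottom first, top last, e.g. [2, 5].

[2, -47, -47, -4, 98, 70, -77]

(re-executing from step 4 with the substitution; state before step 4: [2, -9, 11])
step 4 (PUSH -52): [2, -9, 11, -52]
step 5 (DROP): [2, -9, 11]
step 6 (MUL): [2, -99]
step 7 (DROP): [2]
step 8 (PUSH -47): [2, -47]
step 9 (DUP): [2, -47, -47]
step 10 (PUSH -4): [2, -47, -47, -4]
step 11 (PUSH 98): [2, -47, -47, -4, 98]
step 12 (PUSH 70): [2, -47, -47, -4, 98, 70]
step 13 (PUSH -77): [2, -47, -47, -4, 98, 70, -77]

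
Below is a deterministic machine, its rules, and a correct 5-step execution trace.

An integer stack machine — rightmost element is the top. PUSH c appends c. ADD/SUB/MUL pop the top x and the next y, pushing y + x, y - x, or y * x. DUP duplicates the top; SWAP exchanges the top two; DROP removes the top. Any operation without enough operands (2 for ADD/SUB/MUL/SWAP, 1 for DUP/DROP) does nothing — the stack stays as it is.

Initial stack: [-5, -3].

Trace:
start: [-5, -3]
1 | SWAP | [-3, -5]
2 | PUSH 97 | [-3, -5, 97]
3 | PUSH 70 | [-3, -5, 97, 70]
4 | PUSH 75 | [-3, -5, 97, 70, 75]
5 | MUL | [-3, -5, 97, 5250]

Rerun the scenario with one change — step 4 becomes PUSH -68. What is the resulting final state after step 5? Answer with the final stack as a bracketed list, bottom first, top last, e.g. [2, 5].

[-3, -5, 97, -4760]

(re-executing from step 4 with the substitution; state before step 4: [-3, -5, 97, 70])
4 | PUSH -68 | [-3, -5, 97, 70, -68]
5 | MUL | [-3, -5, 97, -4760]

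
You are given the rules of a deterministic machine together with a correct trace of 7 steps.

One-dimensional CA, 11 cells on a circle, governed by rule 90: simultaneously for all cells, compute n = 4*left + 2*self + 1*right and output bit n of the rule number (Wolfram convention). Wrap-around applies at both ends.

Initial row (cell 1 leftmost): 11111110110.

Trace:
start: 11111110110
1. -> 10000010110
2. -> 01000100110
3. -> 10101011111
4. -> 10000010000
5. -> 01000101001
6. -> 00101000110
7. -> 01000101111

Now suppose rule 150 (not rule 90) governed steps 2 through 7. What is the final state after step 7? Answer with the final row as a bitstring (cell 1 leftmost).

(re-executing steps 2..7 under rule 150; state before step 2: 10000010110)
2. -> 11000110000
3. -> 00101001001
4. -> 11101111111
5. -> 11000111111
6. -> 10101011111
7. -> 00101001111

00101001111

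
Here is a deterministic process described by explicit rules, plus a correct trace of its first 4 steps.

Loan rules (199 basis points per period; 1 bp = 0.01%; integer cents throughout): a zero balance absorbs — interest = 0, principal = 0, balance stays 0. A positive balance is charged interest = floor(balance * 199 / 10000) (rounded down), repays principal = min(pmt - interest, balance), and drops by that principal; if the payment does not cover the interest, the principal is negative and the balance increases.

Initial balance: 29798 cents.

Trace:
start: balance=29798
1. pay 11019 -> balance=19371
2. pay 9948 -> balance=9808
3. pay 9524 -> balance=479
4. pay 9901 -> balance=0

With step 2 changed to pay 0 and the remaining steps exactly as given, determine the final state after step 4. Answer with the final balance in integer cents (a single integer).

935

(re-executing from step 2 with the substitution; state before step 2: balance=19371)
2. pay 0 -> balance=19756
3. pay 9524 -> balance=10625
4. pay 9901 -> balance=935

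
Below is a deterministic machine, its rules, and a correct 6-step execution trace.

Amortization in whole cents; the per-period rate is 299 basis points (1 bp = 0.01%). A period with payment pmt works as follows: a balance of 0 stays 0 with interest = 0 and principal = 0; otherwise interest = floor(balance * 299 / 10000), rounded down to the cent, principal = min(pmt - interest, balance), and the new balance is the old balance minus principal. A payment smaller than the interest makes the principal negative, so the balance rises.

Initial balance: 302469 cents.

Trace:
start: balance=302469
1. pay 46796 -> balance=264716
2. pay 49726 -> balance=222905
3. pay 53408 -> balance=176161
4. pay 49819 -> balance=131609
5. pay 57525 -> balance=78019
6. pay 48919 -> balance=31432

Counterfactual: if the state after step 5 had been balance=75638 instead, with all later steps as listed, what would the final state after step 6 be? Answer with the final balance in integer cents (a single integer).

28980

state after step 5 := balance=75638
6. pay 48919 -> balance=28980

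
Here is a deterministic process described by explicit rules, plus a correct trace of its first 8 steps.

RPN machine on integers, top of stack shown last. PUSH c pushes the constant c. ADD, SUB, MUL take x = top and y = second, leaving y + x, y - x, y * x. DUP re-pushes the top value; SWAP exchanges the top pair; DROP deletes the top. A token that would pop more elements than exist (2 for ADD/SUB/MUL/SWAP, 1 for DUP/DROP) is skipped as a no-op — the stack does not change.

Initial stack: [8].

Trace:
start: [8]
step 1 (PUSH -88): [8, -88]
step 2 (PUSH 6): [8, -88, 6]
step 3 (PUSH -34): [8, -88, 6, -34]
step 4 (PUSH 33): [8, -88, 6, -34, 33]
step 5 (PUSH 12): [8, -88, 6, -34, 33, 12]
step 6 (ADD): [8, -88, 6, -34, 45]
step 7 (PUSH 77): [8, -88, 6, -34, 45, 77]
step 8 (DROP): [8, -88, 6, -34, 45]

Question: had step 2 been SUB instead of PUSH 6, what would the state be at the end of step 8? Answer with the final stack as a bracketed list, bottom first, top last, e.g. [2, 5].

[96, -34, 45]

(re-executing from step 2 with the substitution; state before step 2: [8, -88])
step 2 (SUB): [96]
step 3 (PUSH -34): [96, -34]
step 4 (PUSH 33): [96, -34, 33]
step 5 (PUSH 12): [96, -34, 33, 12]
step 6 (ADD): [96, -34, 45]
step 7 (PUSH 77): [96, -34, 45, 77]
step 8 (DROP): [96, -34, 45]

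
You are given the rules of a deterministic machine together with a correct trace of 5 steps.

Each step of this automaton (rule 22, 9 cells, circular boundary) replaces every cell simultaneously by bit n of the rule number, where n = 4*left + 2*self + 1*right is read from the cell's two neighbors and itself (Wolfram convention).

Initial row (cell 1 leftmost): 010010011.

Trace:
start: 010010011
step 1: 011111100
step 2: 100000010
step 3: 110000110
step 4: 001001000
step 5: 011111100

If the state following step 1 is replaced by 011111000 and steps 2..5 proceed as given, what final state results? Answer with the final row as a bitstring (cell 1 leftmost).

011011000

state after step 1 := 011111000
step 2: 100000100
step 3: 110001111
step 4: 001010000
step 5: 011011000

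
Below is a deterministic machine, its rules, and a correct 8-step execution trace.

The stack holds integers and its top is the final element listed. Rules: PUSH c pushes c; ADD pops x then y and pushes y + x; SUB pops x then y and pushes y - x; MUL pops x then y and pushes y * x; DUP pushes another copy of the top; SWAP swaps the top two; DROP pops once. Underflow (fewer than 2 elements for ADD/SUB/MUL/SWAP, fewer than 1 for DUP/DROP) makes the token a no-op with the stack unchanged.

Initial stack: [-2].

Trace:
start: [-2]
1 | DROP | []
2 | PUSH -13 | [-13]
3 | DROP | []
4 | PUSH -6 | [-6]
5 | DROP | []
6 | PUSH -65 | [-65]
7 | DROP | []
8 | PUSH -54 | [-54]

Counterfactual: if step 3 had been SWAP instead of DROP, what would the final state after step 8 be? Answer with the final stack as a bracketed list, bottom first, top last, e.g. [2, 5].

(re-executing from step 3 with the substitution; state before step 3: [-13])
3 | SWAP | [-13]
4 | PUSH -6 | [-13, -6]
5 | DROP | [-13]
6 | PUSH -65 | [-13, -65]
7 | DROP | [-13]
8 | PUSH -54 | [-13, -54]

[-13, -54]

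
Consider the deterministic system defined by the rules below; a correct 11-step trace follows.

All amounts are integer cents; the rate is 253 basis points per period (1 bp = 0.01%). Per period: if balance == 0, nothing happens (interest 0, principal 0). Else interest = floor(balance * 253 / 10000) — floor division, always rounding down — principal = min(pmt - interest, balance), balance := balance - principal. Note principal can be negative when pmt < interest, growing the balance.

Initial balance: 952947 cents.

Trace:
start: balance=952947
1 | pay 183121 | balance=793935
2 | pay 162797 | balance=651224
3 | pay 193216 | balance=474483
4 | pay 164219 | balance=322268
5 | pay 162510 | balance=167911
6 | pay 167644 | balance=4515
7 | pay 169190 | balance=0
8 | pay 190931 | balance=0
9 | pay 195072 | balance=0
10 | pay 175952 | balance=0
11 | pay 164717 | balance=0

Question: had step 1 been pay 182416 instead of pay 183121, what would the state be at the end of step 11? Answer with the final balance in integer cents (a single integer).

(re-executing from step 1 with the substitution; state before step 1: balance=952947)
1 | pay 182416 | balance=794640
2 | pay 162797 | balance=651947
3 | pay 193216 | balance=475225
4 | pay 164219 | balance=323029
5 | pay 162510 | balance=168691
6 | pay 167644 | balance=5314
7 | pay 169190 | balance=0
8 | pay 190931 | balance=0
9 | pay 195072 | balance=0
10 | pay 175952 | balance=0
11 | pay 164717 | balance=0

0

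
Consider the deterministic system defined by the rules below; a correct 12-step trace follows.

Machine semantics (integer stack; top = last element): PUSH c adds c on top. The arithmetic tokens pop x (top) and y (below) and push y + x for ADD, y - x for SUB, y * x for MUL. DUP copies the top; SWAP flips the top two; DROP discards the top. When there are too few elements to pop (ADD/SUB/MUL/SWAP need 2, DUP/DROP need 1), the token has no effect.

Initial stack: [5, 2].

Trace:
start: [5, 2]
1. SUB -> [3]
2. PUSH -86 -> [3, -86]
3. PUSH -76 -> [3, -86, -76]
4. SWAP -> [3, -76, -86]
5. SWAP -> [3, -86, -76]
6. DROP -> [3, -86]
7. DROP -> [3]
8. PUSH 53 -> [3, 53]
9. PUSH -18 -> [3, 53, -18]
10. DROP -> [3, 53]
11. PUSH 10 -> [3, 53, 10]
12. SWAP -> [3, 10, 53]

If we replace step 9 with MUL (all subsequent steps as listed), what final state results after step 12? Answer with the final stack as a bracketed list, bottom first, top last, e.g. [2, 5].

[10]

(re-executing from step 9 with the substitution; state before step 9: [3, 53])
9. MUL -> [159]
10. DROP -> []
11. PUSH 10 -> [10]
12. SWAP -> [10]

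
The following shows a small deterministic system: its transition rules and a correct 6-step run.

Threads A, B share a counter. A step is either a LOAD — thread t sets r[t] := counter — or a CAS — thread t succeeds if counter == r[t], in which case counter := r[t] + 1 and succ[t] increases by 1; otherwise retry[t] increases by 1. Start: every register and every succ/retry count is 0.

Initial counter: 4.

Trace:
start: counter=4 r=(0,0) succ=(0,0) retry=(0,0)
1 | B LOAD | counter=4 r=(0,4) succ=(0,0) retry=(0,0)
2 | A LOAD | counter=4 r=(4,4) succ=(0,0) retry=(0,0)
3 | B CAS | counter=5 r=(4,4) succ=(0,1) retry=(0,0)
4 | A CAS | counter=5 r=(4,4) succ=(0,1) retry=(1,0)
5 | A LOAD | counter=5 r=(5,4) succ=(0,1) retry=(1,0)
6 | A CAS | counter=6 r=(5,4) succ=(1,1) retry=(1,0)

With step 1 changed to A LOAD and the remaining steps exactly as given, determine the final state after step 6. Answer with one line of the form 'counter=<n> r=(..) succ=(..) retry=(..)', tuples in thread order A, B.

counter=6 r=(5,0) succ=(2,0) retry=(0,1)

(re-executing from step 1 with the substitution; state before step 1: counter=4 r=(0,0) succ=(0,0) retry=(0,0))
1 | A LOAD | counter=4 r=(4,0) succ=(0,0) retry=(0,0)
2 | A LOAD | counter=4 r=(4,0) succ=(0,0) retry=(0,0)
3 | B CAS | counter=4 r=(4,0) succ=(0,0) retry=(0,1)
4 | A CAS | counter=5 r=(4,0) succ=(1,0) retry=(0,1)
5 | A LOAD | counter=5 r=(5,0) succ=(1,0) retry=(0,1)
6 | A CAS | counter=6 r=(5,0) succ=(2,0) retry=(0,1)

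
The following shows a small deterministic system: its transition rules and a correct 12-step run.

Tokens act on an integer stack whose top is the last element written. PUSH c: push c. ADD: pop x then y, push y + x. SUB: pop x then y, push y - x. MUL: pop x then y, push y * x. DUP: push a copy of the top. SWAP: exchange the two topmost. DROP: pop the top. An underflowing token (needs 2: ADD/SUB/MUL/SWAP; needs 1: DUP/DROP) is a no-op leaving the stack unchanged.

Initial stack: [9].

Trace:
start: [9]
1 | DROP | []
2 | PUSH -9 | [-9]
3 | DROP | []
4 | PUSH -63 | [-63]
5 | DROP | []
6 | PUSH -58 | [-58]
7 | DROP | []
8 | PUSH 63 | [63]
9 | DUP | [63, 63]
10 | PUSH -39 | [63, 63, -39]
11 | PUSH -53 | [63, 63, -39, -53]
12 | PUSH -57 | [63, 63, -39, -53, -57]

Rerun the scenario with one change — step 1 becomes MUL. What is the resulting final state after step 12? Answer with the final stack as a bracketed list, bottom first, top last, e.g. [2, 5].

(re-executing from step 1 with the substitution; state before step 1: [9])
1 | MUL | [9]
2 | PUSH -9 | [9, -9]
3 | DROP | [9]
4 | PUSH -63 | [9, -63]
5 | DROP | [9]
6 | PUSH -58 | [9, -58]
7 | DROP | [9]
8 | PUSH 63 | [9, 63]
9 | DUP | [9, 63, 63]
10 | PUSH -39 | [9, 63, 63, -39]
11 | PUSH -53 | [9, 63, 63, -39, -53]
12 | PUSH -57 | [9, 63, 63, -39, -53, -57]

[9, 63, 63, -39, -53, -57]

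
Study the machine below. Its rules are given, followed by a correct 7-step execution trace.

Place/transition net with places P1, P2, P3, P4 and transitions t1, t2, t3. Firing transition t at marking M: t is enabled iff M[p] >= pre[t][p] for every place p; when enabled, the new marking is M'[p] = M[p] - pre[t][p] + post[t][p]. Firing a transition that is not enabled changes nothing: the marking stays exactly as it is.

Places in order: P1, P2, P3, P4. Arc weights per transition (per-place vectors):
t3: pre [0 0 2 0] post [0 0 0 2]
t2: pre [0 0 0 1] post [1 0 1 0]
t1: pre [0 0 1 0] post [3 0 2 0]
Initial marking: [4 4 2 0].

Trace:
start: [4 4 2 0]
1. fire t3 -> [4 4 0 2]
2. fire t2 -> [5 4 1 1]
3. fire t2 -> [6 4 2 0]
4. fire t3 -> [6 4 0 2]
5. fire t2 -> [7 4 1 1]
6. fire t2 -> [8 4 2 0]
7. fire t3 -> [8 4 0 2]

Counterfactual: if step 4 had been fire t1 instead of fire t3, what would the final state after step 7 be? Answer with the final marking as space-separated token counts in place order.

9 4 1 2

(re-executing from step 4 with the substitution; state before step 4: [6 4 2 0])
4. fire t1 -> [9 4 3 0]
5. fire t2 -> [9 4 3 0]
6. fire t2 -> [9 4 3 0]
7. fire t3 -> [9 4 1 2]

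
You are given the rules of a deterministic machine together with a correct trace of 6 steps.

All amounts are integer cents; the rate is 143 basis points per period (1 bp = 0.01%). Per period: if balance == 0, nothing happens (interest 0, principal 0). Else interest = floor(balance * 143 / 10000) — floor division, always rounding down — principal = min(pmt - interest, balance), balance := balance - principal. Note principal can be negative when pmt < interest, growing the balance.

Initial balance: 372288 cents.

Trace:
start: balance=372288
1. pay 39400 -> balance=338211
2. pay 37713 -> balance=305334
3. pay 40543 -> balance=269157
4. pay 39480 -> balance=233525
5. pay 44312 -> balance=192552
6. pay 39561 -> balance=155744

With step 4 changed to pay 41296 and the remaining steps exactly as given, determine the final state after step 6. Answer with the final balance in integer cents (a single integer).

153876

(re-executing from step 4 with the substitution; state before step 4: balance=269157)
4. pay 41296 -> balance=231709
5. pay 44312 -> balance=190710
6. pay 39561 -> balance=153876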